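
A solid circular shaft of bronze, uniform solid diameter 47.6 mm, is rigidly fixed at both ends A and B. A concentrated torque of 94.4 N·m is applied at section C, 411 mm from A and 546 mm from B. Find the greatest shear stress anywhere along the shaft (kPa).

2540 kPa

With uniform GJ and both ends fixed, compatibility θ_AC = θ_CB gives T_A·a = T_B·b, together with T_A + T_B = T₀.
T_A = T₀·b/(a+b) = 94.40·546/957.0 = 53.86 N·m; T_B = 40.54 N·m.
τ in each portion: τ_AC = 2.54×10^6 Pa, τ_CB = 1.91×10^6 Pa; maximum is in AC.
τ_max = T_AC·r/J = 53.86·0.0238/5.04×10^-7 = 2.543×10^6 Pa.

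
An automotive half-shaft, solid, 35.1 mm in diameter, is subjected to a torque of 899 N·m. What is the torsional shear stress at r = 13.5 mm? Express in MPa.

J = πd⁴/32 = π(0.0351)⁴/32 = 1.490×10^-7 m⁴.
Shear stress varies linearly with radius: τ = T·r/J = 899.0 × 0.0135 / 1.490×10^-7 = 8.145×10^7 Pa.

81.4 MPa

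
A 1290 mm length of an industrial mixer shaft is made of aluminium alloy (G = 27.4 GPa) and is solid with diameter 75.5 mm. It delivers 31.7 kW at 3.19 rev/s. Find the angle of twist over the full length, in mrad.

23.3 mrad

ω = 2π·3.19 = 20.04 rad/s, so T = P/ω = 31.7×10³ / 20.04 = 1582 N·m.
J = πd⁴/32 = π(0.0755)⁴/32 = 3.190×10^-6 m⁴.
θ = T·L/(G·J) = 1582 × 1.29 / (27.4×10⁹ × 3.190×10^-6) = 0.02334 rad.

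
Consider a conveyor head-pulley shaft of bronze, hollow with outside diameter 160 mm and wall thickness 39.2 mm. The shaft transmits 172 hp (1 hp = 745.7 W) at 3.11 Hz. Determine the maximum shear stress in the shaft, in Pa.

ω = 2π·3.11 = 19.54 rad/s, so T = P/ω = 172×745.7 / 19.54 = 6564 N·m.
J = π(d_o⁴ − d_i⁴)/32 = π(0.160⁴ − 0.0816⁴)/32 = 5.999×10^-5 m⁴.
τ_max = T·r/J = 6564 × 0.0800 / 5.999×10^-5 = 8.754×10^6 Pa.

8.75e6 Pa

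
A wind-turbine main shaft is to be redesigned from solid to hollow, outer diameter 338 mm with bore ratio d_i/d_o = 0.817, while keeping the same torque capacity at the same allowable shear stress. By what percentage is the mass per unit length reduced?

Equal τ_max and T ⇒ the solid shaft needs d_s³ = d_o³(1−k⁴), so d_s = 338·(1−0.817⁴)^(1/3) = 277.7 mm.
Area ratio A_h/A_s = d_o²(1−k²)/d_s² = (1−k²)/(1−k⁴)^(2/3) = 0.4927.
Mass saving = 1 − 0.4927 = 50.7 %.

50.7 %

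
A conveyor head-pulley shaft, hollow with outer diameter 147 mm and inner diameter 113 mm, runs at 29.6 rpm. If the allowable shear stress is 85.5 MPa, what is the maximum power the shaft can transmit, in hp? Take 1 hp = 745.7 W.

144 hp

J = π(d_o⁴ − d_i⁴)/32 = π(0.147⁴ − 0.113⁴)/32 = 2.984×10^-5 m⁴.
T_max = τ_allow·J/r = 8.55×10^7 × 2.984×10^-5 / 0.0735 = 34710 N·m.
ω = 2π·29.6/60 = 3.100 rad/s, so P_max = T_max·ω = 1.076×10^5 W.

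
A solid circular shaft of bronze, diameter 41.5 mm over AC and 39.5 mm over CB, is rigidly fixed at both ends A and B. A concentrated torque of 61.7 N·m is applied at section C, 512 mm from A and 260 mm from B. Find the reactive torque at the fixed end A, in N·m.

23.6 N·m

Compatibility: T_A·a/J_AC = T_B·b/J_CB with T_A + T_B = T₀.
J_AC = 2.91×10^-7 m⁴, J_CB = 2.39×10^-7 m⁴, so T_A = T₀·(J_AC/a)/((J_AC/a)+(J_CB/b)) = 23.58 N·m, T_B = 38.12 N·m.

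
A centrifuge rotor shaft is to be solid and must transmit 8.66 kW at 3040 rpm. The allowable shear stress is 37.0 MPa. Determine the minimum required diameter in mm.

15.5 mm

ω = 2π·3040/60 = 318.3 rad/s, so T = P/ω = 8.66×10³ / 318.3 = 27.20 N·m.
For a solid shaft τ_max = 16T/(πd³), so d = (16T/(π τ_allow))^(1/3) = (16·27.20/(π·3.70×10^7))^(1/3) = 0.01553 m.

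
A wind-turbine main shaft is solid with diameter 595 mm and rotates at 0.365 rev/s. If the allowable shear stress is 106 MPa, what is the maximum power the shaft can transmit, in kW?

10100 kW

J = πd⁴/32 = π(0.595)⁴/32 = 0.01230 m⁴.
T_max = τ_allow·J/r = 1.06×10^8 × 0.01230 / 0.297 = 4.384e6 N·m.
ω = 2π·0.365 = 2.293 rad/s, so P_max = T_max·ω = 1.005×10^7 W.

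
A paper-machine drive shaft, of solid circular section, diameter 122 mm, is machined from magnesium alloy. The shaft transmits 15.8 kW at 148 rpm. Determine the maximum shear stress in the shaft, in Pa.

2.86e6 Pa

ω = 2π·148/60 = 15.50 rad/s, so T = P/ω = 15.8×10³ / 15.50 = 1019 N·m.
J = πd⁴/32 = π(0.122)⁴/32 = 2.175×10^-5 m⁴.
τ_max = T·r/J = 1019 × 0.0610 / 2.175×10^-5 = 2.859×10^6 Pa.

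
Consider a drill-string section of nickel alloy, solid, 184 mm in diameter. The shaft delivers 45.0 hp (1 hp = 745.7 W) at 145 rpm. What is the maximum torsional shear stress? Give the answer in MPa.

ω = 2π·145/60 = 15.18 rad/s, so T = P/ω = 45.0×745.7 / 15.18 = 2210 N·m.
J = πd⁴/32 = π(0.184)⁴/32 = 1.125×10^-4 m⁴.
τ_max = T·r/J = 2210 × 0.0920 / 1.125×10^-4 = 1.807×10^6 Pa.

1.81 MPa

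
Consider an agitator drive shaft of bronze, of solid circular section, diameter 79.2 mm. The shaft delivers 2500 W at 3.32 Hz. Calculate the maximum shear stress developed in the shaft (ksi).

0.178 ksi

ω = 2π·3.32 = 20.86 rad/s, so T = P/ω = 2500 / 20.86 = 119.8 N·m.
J = πd⁴/32 = π(0.0792)⁴/32 = 3.863×10^-6 m⁴.
τ_max = T·r/J = 119.8 × 0.0396 / 3.863×10^-6 = 1.229×10^6 Pa.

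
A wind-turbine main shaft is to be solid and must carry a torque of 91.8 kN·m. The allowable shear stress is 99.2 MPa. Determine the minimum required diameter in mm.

For a solid shaft τ_max = 16T/(πd³), so d = (16T/(π τ_allow))^(1/3) = (16·91800/(π·9.92×10^7))^(1/3) = 0.1677 m.

168 mm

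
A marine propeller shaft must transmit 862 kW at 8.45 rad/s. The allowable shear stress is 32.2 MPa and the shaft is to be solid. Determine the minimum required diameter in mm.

253 mm

ω = 8.45 rad/s, so T = P/ω = 862×10³ / 8.450 = 102000 N·m.
For a solid shaft τ_max = 16T/(πd³), so d = (16T/(π τ_allow))^(1/3) = (16·102000/(π·3.22×10^7))^(1/3) = 0.2527 m.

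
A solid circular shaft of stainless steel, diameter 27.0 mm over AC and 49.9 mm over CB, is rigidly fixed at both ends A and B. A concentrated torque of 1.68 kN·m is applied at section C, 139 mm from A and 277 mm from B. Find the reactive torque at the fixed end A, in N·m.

245 N·m

Compatibility: T_A·a/J_AC = T_B·b/J_CB with T_A + T_B = T₀.
J_AC = 5.22×10^-8 m⁴, J_CB = 6.09×10^-7 m⁴, so T_A = T₀·(J_AC/a)/((J_AC/a)+(J_CB/b)) = 245.1 N·m, T_B = 1435 N·m.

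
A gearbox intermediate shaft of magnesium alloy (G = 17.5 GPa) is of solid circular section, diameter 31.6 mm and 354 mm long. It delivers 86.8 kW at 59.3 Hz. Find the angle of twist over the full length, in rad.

0.0481 rad

ω = 2π·59.3 = 372.6 rad/s, so T = P/ω = 86.8×10³ / 372.6 = 233.0 N·m.
J = πd⁴/32 = π(0.0316)⁴/32 = 9.789×10^-8 m⁴.
θ = T·L/(G·J) = 233.0 × 0.354 / (17.5×10⁹ × 9.789×10^-8) = 0.04814 rad.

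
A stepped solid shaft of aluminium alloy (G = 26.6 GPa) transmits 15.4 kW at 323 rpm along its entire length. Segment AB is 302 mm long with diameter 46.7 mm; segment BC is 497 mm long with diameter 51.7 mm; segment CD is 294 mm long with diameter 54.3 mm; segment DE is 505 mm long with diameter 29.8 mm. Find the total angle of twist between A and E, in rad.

ω = 2π·323/60 = 33.82 rad/s, so T = P/ω = 15.4×10³ / 33.82 = 455.3 N·m.
J_AB = π(0.0467)⁴/32 = 4.67×10^-7 m⁴; J_BC = π(0.0517)⁴/32 = 7.01×10^-7 m⁴; J_CD = π(0.0543)⁴/32 = 8.53×10^-7 m⁴; J_DE = π(0.0298)⁴/32 = 7.74×10^-8 m⁴.
θ = (T/G)·Σ L_i/J_i = (455.3/26.6×10⁹)·(0.302/4.67×10^-7 + 0.497/7.01×10^-7 + 0.294/8.53×10^-7 + 0.505/7.74×10^-8) = 0.1407 rad.

0.141 rad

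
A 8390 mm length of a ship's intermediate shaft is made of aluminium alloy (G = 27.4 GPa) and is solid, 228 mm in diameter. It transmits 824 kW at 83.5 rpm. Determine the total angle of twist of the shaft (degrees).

ω = 2π·83.5/60 = 8.744 rad/s, so T = P/ω = 824×10³ / 8.744 = 94230 N·m.
J = πd⁴/32 = π(0.228)⁴/32 = 2.653×10^-4 m⁴.
θ = T·L/(G·J) = 94230 × 8.39 / (27.4×10⁹ × 2.653×10^-4) = 0.1088 rad.

6.23°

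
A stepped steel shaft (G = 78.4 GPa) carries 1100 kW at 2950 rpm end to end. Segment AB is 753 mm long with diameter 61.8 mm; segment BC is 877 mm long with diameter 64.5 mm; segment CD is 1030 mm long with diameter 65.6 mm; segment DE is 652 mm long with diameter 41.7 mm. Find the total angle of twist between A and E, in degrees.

ω = 2π·2950/60 = 308.9 rad/s, so T = P/ω = 1100×10³ / 308.9 = 3561 N·m.
J_AB = π(0.0618)⁴/32 = 1.43×10^-6 m⁴; J_BC = π(0.0645)⁴/32 = 1.70×10^-6 m⁴; J_CD = π(0.0656)⁴/32 = 1.82×10^-6 m⁴; J_DE = π(0.0417)⁴/32 = 2.97×10^-7 m⁴.
θ = (T/G)·Σ L_i/J_i = (3561/78.4×10⁹)·(0.753/1.43×10^-6 + 0.877/1.70×10^-6 + 1.03/1.82×10^-6 + 0.652/2.97×10^-7) = 0.1728 rad.

9.90°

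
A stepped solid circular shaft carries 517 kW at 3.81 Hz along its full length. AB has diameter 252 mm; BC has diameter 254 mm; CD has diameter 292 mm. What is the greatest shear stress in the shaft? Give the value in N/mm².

ω = 2π·3.81 = 23.94 rad/s, so T = P/ω = 517×10³ / 23.94 = 21600 N·m.
Under the same torque, τ_max = 16T/(πd³) is largest where d is smallest — segment AB (d = 252 mm).
τ_max = 16·21600/(π·(0.252)³) = 6.873×10^6 Pa.

6.87 N/mm²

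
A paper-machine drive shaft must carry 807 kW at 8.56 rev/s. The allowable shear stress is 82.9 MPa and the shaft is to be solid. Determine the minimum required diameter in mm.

ω = 2π·8.56 = 53.78 rad/s, so T = P/ω = 807×10³ / 53.78 = 15000 N·m.
For a solid shaft τ_max = 16T/(πd³), so d = (16T/(π τ_allow))^(1/3) = (16·15000/(π·8.29×10^7))^(1/3) = 0.09732 m.

97.3 mm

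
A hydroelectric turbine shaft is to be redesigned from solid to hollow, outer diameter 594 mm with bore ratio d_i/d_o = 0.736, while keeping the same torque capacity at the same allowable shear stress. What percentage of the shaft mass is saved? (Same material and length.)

Equal τ_max and T ⇒ the solid shaft needs d_s³ = d_o³(1−k⁴), so d_s = 594·(1−0.736⁴)^(1/3) = 529.1 mm.
Area ratio A_h/A_s = d_o²(1−k²)/d_s² = (1−k²)/(1−k⁴)^(2/3) = 0.5777.
Mass saving = 1 − 0.5777 = 42.2 %.

42.2 %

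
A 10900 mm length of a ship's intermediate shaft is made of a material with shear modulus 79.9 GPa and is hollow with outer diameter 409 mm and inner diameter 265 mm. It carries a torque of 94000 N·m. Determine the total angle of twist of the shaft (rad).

J = π(d_o⁴ − d_i⁴)/32 = π(0.409⁴ − 0.265⁴)/32 = 2.263×10^-3 m⁴.
θ = T·L/(G·J) = 94000 × 10.9 / (79.9×10⁹ × 2.263×10^-3) = 5.666×10^-3 rad.

0.00567 rad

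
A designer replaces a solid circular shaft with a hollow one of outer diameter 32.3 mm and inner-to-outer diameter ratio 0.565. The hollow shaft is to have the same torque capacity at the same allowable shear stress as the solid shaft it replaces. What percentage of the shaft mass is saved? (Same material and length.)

26.9 %

Equal τ_max and T ⇒ the solid shaft needs d_s³ = d_o³(1−k⁴), so d_s = 32.3·(1−0.565⁴)^(1/3) = 31.16 mm.
Area ratio A_h/A_s = d_o²(1−k²)/d_s² = (1−k²)/(1−k⁴)^(2/3) = 0.7313.
Mass saving = 1 − 0.7313 = 26.9 %.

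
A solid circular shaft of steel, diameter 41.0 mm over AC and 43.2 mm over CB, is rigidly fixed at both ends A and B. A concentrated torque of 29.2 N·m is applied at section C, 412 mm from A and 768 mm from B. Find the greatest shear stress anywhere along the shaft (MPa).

Compatibility: T_A·a/J_AC = T_B·b/J_CB with T_A + T_B = T₀.
J_AC = 2.77×10^-7 m⁴, J_CB = 3.42×10^-7 m⁴, so T_A = T₀·(J_AC/a)/((J_AC/a)+(J_CB/b)) = 17.58 N·m, T_B = 11.62 N·m.
τ in each portion: τ_AC = 1.30×10^6 Pa, τ_CB = 7.34×10^5 Pa; maximum is in AC.
τ_max = T_AC·r/J = 17.58·0.0205/2.77×10^-7 = 1.299×10^6 Pa.

1.30 MPa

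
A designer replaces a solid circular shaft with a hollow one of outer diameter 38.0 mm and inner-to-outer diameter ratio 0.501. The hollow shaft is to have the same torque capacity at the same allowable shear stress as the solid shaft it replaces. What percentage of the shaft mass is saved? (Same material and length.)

Equal τ_max and T ⇒ the solid shaft needs d_s³ = d_o³(1−k⁴), so d_s = 38.0·(1−0.501⁴)^(1/3) = 37.18 mm.
Area ratio A_h/A_s = d_o²(1−k²)/d_s² = (1−k²)/(1−k⁴)^(2/3) = 0.7822.
Mass saving = 1 − 0.7822 = 21.8 %.

21.8 %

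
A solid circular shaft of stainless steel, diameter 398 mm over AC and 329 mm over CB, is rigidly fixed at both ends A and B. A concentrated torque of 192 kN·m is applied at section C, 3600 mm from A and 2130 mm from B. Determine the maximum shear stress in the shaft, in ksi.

Compatibility: T_A·a/J_AC = T_B·b/J_CB with T_A + T_B = T₀.
J_AC = 2.46×10^-3 m⁴, J_CB = 1.15×10^-3 m⁴, so T_A = T₀·(J_AC/a)/((J_AC/a)+(J_CB/b)) = 107300 N·m, T_B = 84690 N·m.
τ in each portion: τ_AC = 8.67×10^6 Pa, τ_CB = 1.21×10^7 Pa; maximum is in CB.
τ_max = T_CB·r/J = 84690·0.165/1.15×10^-3 = 1.211×10^7 Pa.

1.76 ksi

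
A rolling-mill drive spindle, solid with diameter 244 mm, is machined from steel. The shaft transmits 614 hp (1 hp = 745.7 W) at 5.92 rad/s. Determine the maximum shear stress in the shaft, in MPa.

ω = 5.92 rad/s, so T = P/ω = 614×745.7 / 5.920 = 77340 N·m.
J = πd⁴/32 = π(0.244)⁴/32 = 3.480×10^-4 m⁴.
τ_max = T·r/J = 77340 × 0.122 / 3.480×10^-4 = 2.712×10^7 Pa.

27.1 MPa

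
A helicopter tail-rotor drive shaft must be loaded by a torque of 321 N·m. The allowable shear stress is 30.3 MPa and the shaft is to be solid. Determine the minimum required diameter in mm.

37.8 mm

For a solid shaft τ_max = 16T/(πd³), so d = (16T/(π τ_allow))^(1/3) = (16·321.0/(π·3.03×10^7))^(1/3) = 0.03779 m.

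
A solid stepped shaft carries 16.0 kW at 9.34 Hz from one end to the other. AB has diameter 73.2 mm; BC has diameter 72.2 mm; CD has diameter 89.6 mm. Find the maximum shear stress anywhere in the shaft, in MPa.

ω = 2π·9.34 = 58.68 rad/s, so T = P/ω = 16.0×10³ / 58.68 = 272.6 N·m.
Under the same torque, τ_max = 16T/(πd³) is largest where d is smallest — segment BC (d = 72.2 mm).
τ_max = 16·272.6/(π·(0.0722)³) = 3.689×10^6 Pa.

3.69 MPa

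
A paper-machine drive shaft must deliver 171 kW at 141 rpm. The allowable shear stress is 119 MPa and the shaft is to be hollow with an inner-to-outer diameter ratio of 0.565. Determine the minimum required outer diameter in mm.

ω = 2π·141/60 = 14.77 rad/s, so T = P/ω = 171×10³ / 14.77 = 11580 N·m.
For a hollow shaft with d_i/d_o = 0.565: τ_max = 16T/(π d_o³ (1−k⁴)), so d_o = [16T/(π τ_allow (1−k⁴))]^(1/3) = [16·11580/(π·1.19×10^8·0.8981)]^(1/3) = 0.08203 m.

82.0 mm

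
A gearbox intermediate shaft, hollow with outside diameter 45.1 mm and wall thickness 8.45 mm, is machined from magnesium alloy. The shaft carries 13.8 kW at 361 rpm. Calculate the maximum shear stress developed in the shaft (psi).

3470 psi

ω = 2π·361/60 = 37.80 rad/s, so T = P/ω = 13.8×10³ / 37.80 = 365.0 N·m.
J = π(d_o⁴ − d_i⁴)/32 = π(0.0451⁴ − 0.0282⁴)/32 = 3.441×10^-7 m⁴.
τ_max = T·r/J = 365.0 × 0.0226 / 3.441×10^-7 = 2.392×10^7 Pa.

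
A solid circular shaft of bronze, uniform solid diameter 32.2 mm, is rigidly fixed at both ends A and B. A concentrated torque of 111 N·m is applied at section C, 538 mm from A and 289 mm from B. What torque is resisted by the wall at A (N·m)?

With uniform GJ and both ends fixed, compatibility θ_AC = θ_CB gives T_A·a = T_B·b, together with T_A + T_B = T₀.
T_A = T₀·b/(a+b) = 111.0·289/827.0 = 38.79 N·m; T_B = 72.21 N·m.

38.8 N·m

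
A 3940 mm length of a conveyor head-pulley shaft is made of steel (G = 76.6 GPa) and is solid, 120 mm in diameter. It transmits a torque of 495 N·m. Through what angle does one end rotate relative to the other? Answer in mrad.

J = πd⁴/32 = π(0.120)⁴/32 = 2.036×10^-5 m⁴.
θ = T·L/(G·J) = 495.0 × 3.94 / (76.6×10⁹ × 2.036×10^-5) = 1.251×10^-3 rad.

1.25 mrad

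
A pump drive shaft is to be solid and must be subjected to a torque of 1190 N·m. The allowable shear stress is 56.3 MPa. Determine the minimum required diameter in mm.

47.6 mm

For a solid shaft τ_max = 16T/(πd³), so d = (16T/(π τ_allow))^(1/3) = (16·1190/(π·5.63×10^7))^(1/3) = 0.04757 m.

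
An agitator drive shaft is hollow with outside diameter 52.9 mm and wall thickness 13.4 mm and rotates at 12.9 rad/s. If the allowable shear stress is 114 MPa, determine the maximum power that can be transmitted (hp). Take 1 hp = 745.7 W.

J = π(d_o⁴ − d_i⁴)/32 = π(0.0529⁴ − 0.0261⁴)/32 = 7.233×10^-7 m⁴.
T_max = τ_allow·J/r = 1.14×10^8 × 7.233×10^-7 / 0.0264 = 3117 N·m.
ω = 12.9 rad/s, so P_max = T_max·ω = 4.021×10^4 W.

53.9 hp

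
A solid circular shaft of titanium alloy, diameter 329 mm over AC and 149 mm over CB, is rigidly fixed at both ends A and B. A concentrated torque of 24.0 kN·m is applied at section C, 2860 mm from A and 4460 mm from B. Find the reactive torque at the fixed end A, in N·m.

23400 N·m

Compatibility: T_A·a/J_AC = T_B·b/J_CB with T_A + T_B = T₀.
J_AC = 1.15×10^-3 m⁴, J_CB = 4.84×10^-5 m⁴, so T_A = T₀·(J_AC/a)/((J_AC/a)+(J_CB/b)) = 23370 N·m, T_B = 630.4 N·m.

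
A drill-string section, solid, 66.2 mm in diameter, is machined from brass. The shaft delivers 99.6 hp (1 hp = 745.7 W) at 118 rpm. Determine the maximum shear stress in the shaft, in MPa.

ω = 2π·118/60 = 12.36 rad/s, so T = P/ω = 99.6×745.7 / 12.36 = 6011 N·m.
J = πd⁴/32 = π(0.0662)⁴/32 = 1.886×10^-6 m⁴.
τ_max = T·r/J = 6011 × 0.0331 / 1.886×10^-6 = 1.055×10^8 Pa.

106 MPa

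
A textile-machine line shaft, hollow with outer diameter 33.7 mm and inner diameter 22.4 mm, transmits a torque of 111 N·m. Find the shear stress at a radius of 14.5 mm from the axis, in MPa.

15.8 MPa

J = π(d_o⁴ − d_i⁴)/32 = π(0.0337⁴ − 0.0224⁴)/32 = 1.019×10^-7 m⁴.
Shear stress varies linearly with radius: τ = T·r/J = 111.0 × 0.0145 / 1.019×10^-7 = 1.579×10^7 Pa.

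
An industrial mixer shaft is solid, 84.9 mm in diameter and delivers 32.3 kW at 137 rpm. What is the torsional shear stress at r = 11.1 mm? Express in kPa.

ω = 2π·137/60 = 14.35 rad/s, so T = P/ω = 32.3×10³ / 14.35 = 2251 N·m.
J = πd⁴/32 = π(0.0849)⁴/32 = 5.101×10^-6 m⁴.
Shear stress varies linearly with radius: τ = T·r/J = 2251 × 0.0111 / 5.101×10^-6 = 4.899×10^6 Pa.

4900 kPa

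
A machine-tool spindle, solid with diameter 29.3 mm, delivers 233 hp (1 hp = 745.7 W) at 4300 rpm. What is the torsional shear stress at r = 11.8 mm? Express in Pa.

ω = 2π·4300/60 = 450.3 rad/s, so T = P/ω = 233×745.7 / 450.3 = 385.9 N·m.
J = πd⁴/32 = π(0.0293)⁴/32 = 7.236×10^-8 m⁴.
Shear stress varies linearly with radius: τ = T·r/J = 385.9 × 0.0118 / 7.236×10^-8 = 6.293×10^7 Pa.

6.29e7 Pa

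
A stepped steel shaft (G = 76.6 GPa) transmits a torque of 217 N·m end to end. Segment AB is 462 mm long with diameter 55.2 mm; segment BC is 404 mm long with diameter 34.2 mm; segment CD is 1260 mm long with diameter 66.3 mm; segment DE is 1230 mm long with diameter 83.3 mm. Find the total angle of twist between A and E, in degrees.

J_AB = π(0.0552)⁴/32 = 9.11×10^-7 m⁴; J_BC = π(0.0342)⁴/32 = 1.34×10^-7 m⁴; J_CD = π(0.0663)⁴/32 = 1.90×10^-6 m⁴; J_DE = π(0.0833)⁴/32 = 4.73×10^-6 m⁴.
θ = (T/G)·Σ L_i/J_i = (217.0/76.6×10⁹)·(0.462/9.11×10^-7 + 0.404/1.34×10^-7 + 1.26/1.90×10^-6 + 1.23/4.73×10^-6) = 0.01258 rad.

0.721°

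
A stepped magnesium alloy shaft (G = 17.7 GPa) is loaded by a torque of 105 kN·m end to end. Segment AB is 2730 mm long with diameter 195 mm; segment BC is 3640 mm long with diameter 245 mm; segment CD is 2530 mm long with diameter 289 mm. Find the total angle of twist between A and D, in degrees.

J_AB = π(0.195)⁴/32 = 1.42×10^-4 m⁴; J_BC = π(0.245)⁴/32 = 3.54×10^-4 m⁴; J_CD = π(0.289)⁴/32 = 6.85×10^-4 m⁴.
θ = (T/G)·Σ L_i/J_i = (105000/17.7×10⁹)·(2.73/1.42×10^-4 + 3.64/3.54×10^-4 + 2.53/6.85×10^-4) = 0.1970 rad.

11.3°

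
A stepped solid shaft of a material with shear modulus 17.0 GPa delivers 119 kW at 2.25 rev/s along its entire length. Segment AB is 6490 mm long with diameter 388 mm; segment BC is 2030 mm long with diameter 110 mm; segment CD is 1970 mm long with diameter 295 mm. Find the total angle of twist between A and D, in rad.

0.0727 rad

ω = 2π·2.25 = 14.14 rad/s, so T = P/ω = 119×10³ / 14.14 = 8418 N·m.
J_AB = π(0.388)⁴/32 = 2.22×10^-3 m⁴; J_BC = π(0.110)⁴/32 = 1.44×10^-5 m⁴; J_CD = π(0.295)⁴/32 = 7.44×10^-4 m⁴.
θ = (T/G)·Σ L_i/J_i = (8418/17.0×10⁹)·(6.49/2.22×10^-3 + 2.03/1.44×10^-5 + 1.97/7.44×10^-4) = 0.07269 rad.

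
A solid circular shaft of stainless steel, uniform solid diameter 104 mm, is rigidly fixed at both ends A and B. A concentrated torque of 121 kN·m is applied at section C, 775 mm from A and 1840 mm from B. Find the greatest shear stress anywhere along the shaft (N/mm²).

385 N/mm²

With uniform GJ and both ends fixed, compatibility θ_AC = θ_CB gives T_A·a = T_B·b, together with T_A + T_B = T₀.
T_A = T₀·b/(a+b) = 121000·1840/2615 = 85140 N·m; T_B = 35860 N·m.
τ in each portion: τ_AC = 3.85×10^8 Pa, τ_CB = 1.62×10^8 Pa; maximum is in AC.
τ_max = T_AC·r/J = 85140·0.0520/1.15×10^-5 = 3.855×10^8 Pa.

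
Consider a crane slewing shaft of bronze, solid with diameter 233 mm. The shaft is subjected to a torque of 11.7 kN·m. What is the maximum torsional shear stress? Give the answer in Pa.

J = πd⁴/32 = π(0.233)⁴/32 = 2.894×10^-4 m⁴.
τ_max = T·r/J = 11700 × 0.117 / 2.894×10^-4 = 4.711×10^6 Pa.

4.71e6 Pa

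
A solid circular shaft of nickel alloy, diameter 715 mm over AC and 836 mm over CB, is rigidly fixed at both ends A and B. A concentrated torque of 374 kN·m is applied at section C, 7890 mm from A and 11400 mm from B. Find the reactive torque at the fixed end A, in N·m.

Compatibility: T_A·a/J_AC = T_B·b/J_CB with T_A + T_B = T₀.
J_AC = 0.0257 m⁴, J_CB = 0.0480 m⁴, so T_A = T₀·(J_AC/a)/((J_AC/a)+(J_CB/b)) = 163100 N·m, T_B = 210900 N·m.

163000 N·m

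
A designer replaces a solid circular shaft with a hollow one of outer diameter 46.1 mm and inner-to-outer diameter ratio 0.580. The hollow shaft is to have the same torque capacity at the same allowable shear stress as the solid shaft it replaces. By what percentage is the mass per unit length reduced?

28.1 %

Equal τ_max and T ⇒ the solid shaft needs d_s³ = d_o³(1−k⁴), so d_s = 46.1·(1−0.580⁴)^(1/3) = 44.29 mm.
Area ratio A_h/A_s = d_o²(1−k²)/d_s² = (1−k²)/(1−k⁴)^(2/3) = 0.7189.
Mass saving = 1 − 0.7189 = 28.1 %.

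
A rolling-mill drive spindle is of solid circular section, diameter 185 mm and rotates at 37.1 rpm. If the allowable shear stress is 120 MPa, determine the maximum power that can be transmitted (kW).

J = πd⁴/32 = π(0.185)⁴/32 = 1.150×10^-4 m⁴.
T_max = τ_allow·J/r = 1.20×10^8 × 1.150×10^-4 / 0.0925 = 149200 N·m.
ω = 2π·37.1/60 = 3.885 rad/s, so P_max = T_max·ω = 5.796×10^5 W.

580 kW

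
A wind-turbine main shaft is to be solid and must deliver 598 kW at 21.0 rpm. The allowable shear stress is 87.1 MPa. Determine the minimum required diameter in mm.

ω = 2π·21.0/60 = 2.199 rad/s, so T = P/ω = 598×10³ / 2.199 = 271900 N·m.
For a solid shaft τ_max = 16T/(πd³), so d = (16T/(π τ_allow))^(1/3) = (16·271900/(π·8.71×10^7))^(1/3) = 0.2515 m.

251 mm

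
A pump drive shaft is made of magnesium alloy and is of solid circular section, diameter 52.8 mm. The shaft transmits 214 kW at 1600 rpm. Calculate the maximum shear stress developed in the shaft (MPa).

44.2 MPa

ω = 2π·1600/60 = 167.6 rad/s, so T = P/ω = 214×10³ / 167.6 = 1277 N·m.
J = πd⁴/32 = π(0.0528)⁴/32 = 7.630×10^-7 m⁴.
τ_max = T·r/J = 1277 × 0.0264 / 7.630×10^-7 = 4.419×10^7 Pa.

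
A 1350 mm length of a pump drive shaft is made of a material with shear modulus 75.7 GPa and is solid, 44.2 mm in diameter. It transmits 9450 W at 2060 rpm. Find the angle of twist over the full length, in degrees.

0.119°

ω = 2π·2060/60 = 215.7 rad/s, so T = P/ω = 9450 / 215.7 = 43.81 N·m.
J = πd⁴/32 = π(0.0442)⁴/32 = 3.747×10^-7 m⁴.
θ = T·L/(G·J) = 43.81 × 1.35 / (75.7×10⁹ × 3.747×10^-7) = 2.085×10^-3 rad.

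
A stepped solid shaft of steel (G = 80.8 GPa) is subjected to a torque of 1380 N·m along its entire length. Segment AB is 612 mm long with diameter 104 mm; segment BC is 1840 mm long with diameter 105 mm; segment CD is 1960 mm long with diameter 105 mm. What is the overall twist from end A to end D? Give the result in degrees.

0.364°

J_AB = π(0.104)⁴/32 = 1.15×10^-5 m⁴; J_BC = π(0.105)⁴/32 = 1.19×10^-5 m⁴; J_CD = π(0.105)⁴/32 = 1.19×10^-5 m⁴.
θ = (T/G)·Σ L_i/J_i = (1380/80.8×10⁹)·(0.612/1.15×10^-5 + 1.84/1.19×10^-5 + 1.96/1.19×10^-5) = 6.349×10^-3 rad.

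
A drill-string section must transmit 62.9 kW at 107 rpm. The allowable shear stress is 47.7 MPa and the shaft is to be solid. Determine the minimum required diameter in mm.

84.3 mm

ω = 2π·107/60 = 11.21 rad/s, so T = P/ω = 62.9×10³ / 11.21 = 5614 N·m.
For a solid shaft τ_max = 16T/(πd³), so d = (16T/(π τ_allow))^(1/3) = (16·5614/(π·4.77×10^7))^(1/3) = 0.08431 m.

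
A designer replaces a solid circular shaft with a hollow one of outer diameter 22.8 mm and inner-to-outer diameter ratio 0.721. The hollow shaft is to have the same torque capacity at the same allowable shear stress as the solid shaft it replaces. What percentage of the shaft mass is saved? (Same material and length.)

Equal τ_max and T ⇒ the solid shaft needs d_s³ = d_o³(1−k⁴), so d_s = 22.8·(1−0.721⁴)^(1/3) = 20.53 mm.
Area ratio A_h/A_s = d_o²(1−k²)/d_s² = (1−k²)/(1−k⁴)^(2/3) = 0.5924.
Mass saving = 1 − 0.5924 = 40.8 %.

40.8 %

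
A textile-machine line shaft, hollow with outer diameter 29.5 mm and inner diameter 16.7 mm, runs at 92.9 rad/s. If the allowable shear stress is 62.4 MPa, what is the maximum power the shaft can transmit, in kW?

26.2 kW

J = π(d_o⁴ − d_i⁴)/32 = π(0.0295⁴ − 0.0167⁴)/32 = 6.672×10^-8 m⁴.
T_max = τ_allow·J/r = 6.24×10^7 × 6.672×10^-8 / 0.0147 = 282.2 N·m.
ω = 92.9 rad/s, so P_max = T_max·ω = 2.622×10^4 W.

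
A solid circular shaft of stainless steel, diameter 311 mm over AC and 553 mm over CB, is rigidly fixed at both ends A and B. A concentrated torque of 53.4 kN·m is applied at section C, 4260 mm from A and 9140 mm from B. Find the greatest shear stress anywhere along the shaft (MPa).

1.60 MPa

Compatibility: T_A·a/J_AC = T_B·b/J_CB with T_A + T_B = T₀.
J_AC = 9.18×10^-4 m⁴, J_CB = 9.18×10^-3 m⁴, so T_A = T₀·(J_AC/a)/((J_AC/a)+(J_CB/b)) = 9436 N·m, T_B = 43960 N·m.
τ in each portion: τ_AC = 1.60×10^6 Pa, τ_CB = 1.32×10^6 Pa; maximum is in AC.
τ_max = T_AC·r/J = 9436·0.155/9.18×10^-4 = 1.598×10^6 Pa.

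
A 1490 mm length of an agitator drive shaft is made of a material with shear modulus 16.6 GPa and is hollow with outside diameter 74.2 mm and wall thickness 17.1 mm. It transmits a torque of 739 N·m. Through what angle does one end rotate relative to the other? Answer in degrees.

1.39°

J = π(d_o⁴ − d_i⁴)/32 = π(0.0742⁴ − 0.0400⁴)/32 = 2.725×10^-6 m⁴.
θ = T·L/(G·J) = 739.0 × 1.49 / (16.6×10⁹ × 2.725×10^-6) = 0.02435 rad.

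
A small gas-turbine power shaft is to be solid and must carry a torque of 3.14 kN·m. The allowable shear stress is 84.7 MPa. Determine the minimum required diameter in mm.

For a solid shaft τ_max = 16T/(πd³), so d = (16T/(π τ_allow))^(1/3) = (16·3140/(π·8.47×10^7))^(1/3) = 0.05737 m.

57.4 mm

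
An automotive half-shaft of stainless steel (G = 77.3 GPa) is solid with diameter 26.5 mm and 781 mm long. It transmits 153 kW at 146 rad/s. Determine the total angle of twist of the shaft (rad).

0.219 rad

ω = 146 rad/s, so T = P/ω = 153×10³ / 146.0 = 1048 N·m.
J = πd⁴/32 = π(0.0265)⁴/32 = 4.842×10^-8 m⁴.
θ = T·L/(G·J) = 1048 × 0.781 / (77.3×10⁹ × 4.842×10^-8) = 0.2187 rad.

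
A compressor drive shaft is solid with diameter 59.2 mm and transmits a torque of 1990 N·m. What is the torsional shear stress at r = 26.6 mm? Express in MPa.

J = πd⁴/32 = π(0.0592)⁴/32 = 1.206×10^-6 m⁴.
Shear stress varies linearly with radius: τ = T·r/J = 1990 × 0.0266 / 1.206×10^-6 = 4.390×10^7 Pa.

43.9 MPa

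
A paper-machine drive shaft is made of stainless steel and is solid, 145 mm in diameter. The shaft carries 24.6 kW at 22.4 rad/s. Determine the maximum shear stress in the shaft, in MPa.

1.83 MPa

ω = 22.4 rad/s, so T = P/ω = 24.6×10³ / 22.40 = 1098 N·m.
J = πd⁴/32 = π(0.145)⁴/32 = 4.340×10^-5 m⁴.
τ_max = T·r/J = 1098 × 0.0725 / 4.340×10^-5 = 1.835×10^6 Pa.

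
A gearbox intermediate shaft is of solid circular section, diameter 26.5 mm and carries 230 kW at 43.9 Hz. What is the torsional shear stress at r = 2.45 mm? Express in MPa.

ω = 2π·43.9 = 275.8 rad/s, so T = P/ω = 230×10³ / 275.8 = 833.8 N·m.
J = πd⁴/32 = π(0.0265)⁴/32 = 4.842×10^-8 m⁴.
Shear stress varies linearly with radius: τ = T·r/J = 833.8 × 0.00245 / 4.842×10^-8 = 4.220×10^7 Pa.

42.2 MPa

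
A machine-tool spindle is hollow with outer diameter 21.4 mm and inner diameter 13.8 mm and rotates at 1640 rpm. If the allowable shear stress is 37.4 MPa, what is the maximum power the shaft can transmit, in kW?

10.2 kW

J = π(d_o⁴ − d_i⁴)/32 = π(0.0214⁴ − 0.0138⁴)/32 = 1.703×10^-8 m⁴.
T_max = τ_allow·J/r = 3.74×10^7 × 1.703×10^-8 / 0.0107 = 59.52 N·m.
ω = 2π·1640/60 = 171.7 rad/s, so P_max = T_max·ω = 1.022×10^4 W.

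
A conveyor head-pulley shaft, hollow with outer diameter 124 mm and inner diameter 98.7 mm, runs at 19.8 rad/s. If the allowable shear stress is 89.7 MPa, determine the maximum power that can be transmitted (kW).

J = π(d_o⁴ − d_i⁴)/32 = π(0.124⁴ − 0.0987⁴)/32 = 1.389×10^-5 m⁴.
T_max = τ_allow·J/r = 8.97×10^7 × 1.389×10^-5 / 0.0620 = 20100 N·m.
ω = 19.8 rad/s, so P_max = T_max·ω = 3.980×10^5 W.

398 kW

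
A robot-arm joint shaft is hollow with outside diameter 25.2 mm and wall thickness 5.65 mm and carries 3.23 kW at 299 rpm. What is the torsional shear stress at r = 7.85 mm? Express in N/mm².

ω = 2π·299/60 = 31.31 rad/s, so T = P/ω = 3.23×10³ / 31.31 = 103.2 N·m.
J = π(d_o⁴ − d_i⁴)/32 = π(0.0252⁴ − 0.0139⁴)/32 = 3.593×10^-8 m⁴.
Shear stress varies linearly with radius: τ = T·r/J = 103.2 × 0.00785 / 3.593×10^-8 = 2.254×10^7 Pa.

22.5 N/mm²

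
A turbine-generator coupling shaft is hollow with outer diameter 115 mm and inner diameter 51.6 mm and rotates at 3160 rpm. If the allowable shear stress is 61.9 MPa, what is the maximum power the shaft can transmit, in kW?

5870 kW

J = π(d_o⁴ − d_i⁴)/32 = π(0.115⁴ − 0.0516⁴)/32 = 1.647×10^-5 m⁴.
T_max = τ_allow·J/r = 6.19×10^7 × 1.647×10^-5 / 0.0575 = 17740 N·m.
ω = 2π·3160/60 = 330.9 rad/s, so P_max = T_max·ω = 5.869×10^6 W.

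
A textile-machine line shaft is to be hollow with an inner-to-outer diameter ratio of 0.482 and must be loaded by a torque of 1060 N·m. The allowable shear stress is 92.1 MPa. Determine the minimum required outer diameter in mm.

For a hollow shaft with d_i/d_o = 0.482: τ_max = 16T/(π d_o³ (1−k⁴)), so d_o = [16T/(π τ_allow (1−k⁴))]^(1/3) = [16·1060/(π·9.21×10^7·0.9460)]^(1/3) = 0.03957 m.

39.6 mm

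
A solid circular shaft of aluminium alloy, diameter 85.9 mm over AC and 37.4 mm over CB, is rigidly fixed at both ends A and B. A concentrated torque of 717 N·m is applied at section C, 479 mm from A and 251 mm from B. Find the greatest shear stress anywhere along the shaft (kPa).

Compatibility: T_A·a/J_AC = T_B·b/J_CB with T_A + T_B = T₀.
J_AC = 5.35×10^-6 m⁴, J_CB = 1.92×10^-7 m⁴, so T_A = T₀·(J_AC/a)/((J_AC/a)+(J_CB/b)) = 671.0 N·m, T_B = 46.01 N·m.
τ in each portion: τ_AC = 5.39×10^6 Pa, τ_CB = 4.48×10^6 Pa; maximum is in AC.
τ_max = T_AC·r/J = 671.0·0.0430/5.35×10^-6 = 5.391×10^6 Pa.

5390 kPa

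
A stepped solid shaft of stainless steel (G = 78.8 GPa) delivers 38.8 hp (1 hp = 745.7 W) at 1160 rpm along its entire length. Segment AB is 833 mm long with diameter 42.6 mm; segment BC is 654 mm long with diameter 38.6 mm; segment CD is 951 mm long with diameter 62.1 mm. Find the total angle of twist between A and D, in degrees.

ω = 2π·1160/60 = 121.5 rad/s, so T = P/ω = 38.8×745.7 / 121.5 = 238.2 N·m.
J_AB = π(0.0426)⁴/32 = 3.23×10^-7 m⁴; J_BC = π(0.0386)⁴/32 = 2.18×10^-7 m⁴; J_CD = π(0.0621)⁴/32 = 1.46×10^-6 m⁴.
θ = (T/G)·Σ L_i/J_i = (238.2/78.8×10⁹)·(0.833/3.23×10^-7 + 0.654/2.18×10^-7 + 0.951/1.46×10^-6) = 0.01883 rad.

1.08°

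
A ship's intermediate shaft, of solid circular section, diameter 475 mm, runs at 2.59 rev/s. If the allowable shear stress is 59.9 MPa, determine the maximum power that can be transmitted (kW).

J = πd⁴/32 = π(0.475)⁴/32 = 4.998×10^-3 m⁴.
T_max = τ_allow·J/r = 5.99×10^7 × 4.998×10^-3 / 0.237 = 1.260e6 N·m.
ω = 2π·2.59 = 16.27 rad/s, so P_max = T_max·ω = 2.051×10^7 W.

20500 kW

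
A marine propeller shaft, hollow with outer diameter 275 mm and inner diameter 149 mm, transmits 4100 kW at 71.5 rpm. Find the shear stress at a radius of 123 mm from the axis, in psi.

19000 psi

ω = 2π·71.5/60 = 7.487 rad/s, so T = P/ω = 4100×10³ / 7.487 = 547600 N·m.
J = π(d_o⁴ − d_i⁴)/32 = π(0.275⁴ − 0.149⁴)/32 = 5.131×10^-4 m⁴.
Shear stress varies linearly with radius: τ = T·r/J = 547600 × 0.123 / 5.131×10^-4 = 1.313×10^8 Pa.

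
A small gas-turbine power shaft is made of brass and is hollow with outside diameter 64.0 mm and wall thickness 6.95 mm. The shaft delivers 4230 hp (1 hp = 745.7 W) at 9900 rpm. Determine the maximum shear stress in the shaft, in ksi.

13.7 ksi

ω = 2π·9900/60 = 1037 rad/s, so T = P/ω = 4230×745.7 / 1037 = 3043 N·m.
J = π(d_o⁴ − d_i⁴)/32 = π(0.0640⁴ − 0.0501⁴)/32 = 1.029×10^-6 m⁴.
τ_max = T·r/J = 3043 × 0.0320 / 1.029×10^-6 = 9.466×10^7 Pa.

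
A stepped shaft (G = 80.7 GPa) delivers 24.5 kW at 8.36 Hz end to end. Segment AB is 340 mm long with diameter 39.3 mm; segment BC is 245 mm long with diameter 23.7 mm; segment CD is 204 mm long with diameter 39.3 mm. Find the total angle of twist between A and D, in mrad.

59.1 mrad

ω = 2π·8.36 = 52.53 rad/s, so T = P/ω = 24.5×10³ / 52.53 = 466.4 N·m.
J_AB = π(0.0393)⁴/32 = 2.34×10^-7 m⁴; J_BC = π(0.0237)⁴/32 = 3.10×10^-8 m⁴; J_CD = π(0.0393)⁴/32 = 2.34×10^-7 m⁴.
θ = (T/G)·Σ L_i/J_i = (466.4/80.7×10⁹)·(0.340/2.34×10^-7 + 0.245/3.10×10^-8 + 0.204/2.34×10^-7) = 0.05914 rad.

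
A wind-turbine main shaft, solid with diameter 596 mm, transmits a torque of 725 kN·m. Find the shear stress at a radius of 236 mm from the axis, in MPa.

J = πd⁴/32 = π(0.596)⁴/32 = 0.01239 m⁴.
Shear stress varies linearly with radius: τ = T·r/J = 725000 × 0.236 / 0.01239 = 1.381×10^7 Pa.

13.8 MPa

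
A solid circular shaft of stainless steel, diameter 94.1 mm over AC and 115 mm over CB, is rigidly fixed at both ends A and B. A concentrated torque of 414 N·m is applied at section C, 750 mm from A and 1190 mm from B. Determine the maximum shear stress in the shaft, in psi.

Compatibility: T_A·a/J_AC = T_B·b/J_CB with T_A + T_B = T₀.
J_AC = 7.70×10^-6 m⁴, J_CB = 1.72×10^-5 m⁴, so T_A = T₀·(J_AC/a)/((J_AC/a)+(J_CB/b)) = 172.1 N·m, T_B = 241.9 N·m.
τ in each portion: τ_AC = 1.05×10^6 Pa, τ_CB = 8.10×10^5 Pa; maximum is in AC.
τ_max = T_AC·r/J = 172.1·0.0470/7.70×10^-6 = 1.052×10^6 Pa.

153 psi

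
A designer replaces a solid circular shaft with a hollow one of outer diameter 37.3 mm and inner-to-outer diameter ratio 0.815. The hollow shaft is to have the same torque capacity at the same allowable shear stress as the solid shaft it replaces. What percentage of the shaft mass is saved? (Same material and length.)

50.5 %

Equal τ_max and T ⇒ the solid shaft needs d_s³ = d_o³(1−k⁴), so d_s = 37.3·(1−0.815⁴)^(1/3) = 30.72 mm.
Area ratio A_h/A_s = d_o²(1−k²)/d_s² = (1−k²)/(1−k⁴)^(2/3) = 0.4949.
Mass saving = 1 − 0.4949 = 50.5 %.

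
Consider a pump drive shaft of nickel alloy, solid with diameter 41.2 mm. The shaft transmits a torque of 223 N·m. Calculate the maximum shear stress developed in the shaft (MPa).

J = πd⁴/32 = π(0.0412)⁴/32 = 2.829×10^-7 m⁴.
τ_max = T·r/J = 223.0 × 0.0206 / 2.829×10^-7 = 1.624×10^7 Pa.

16.2 MPa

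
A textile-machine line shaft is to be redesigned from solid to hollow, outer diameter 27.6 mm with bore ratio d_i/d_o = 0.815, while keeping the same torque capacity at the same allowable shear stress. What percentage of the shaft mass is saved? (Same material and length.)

Equal τ_max and T ⇒ the solid shaft needs d_s³ = d_o³(1−k⁴), so d_s = 27.6·(1−0.815⁴)^(1/3) = 22.73 mm.
Area ratio A_h/A_s = d_o²(1−k²)/d_s² = (1−k²)/(1−k⁴)^(2/3) = 0.4949.
Mass saving = 1 − 0.4949 = 50.5 %.

50.5 %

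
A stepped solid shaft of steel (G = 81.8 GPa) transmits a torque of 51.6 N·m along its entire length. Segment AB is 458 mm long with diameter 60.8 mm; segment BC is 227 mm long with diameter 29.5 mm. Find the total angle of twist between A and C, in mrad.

2.14 mrad

J_AB = π(0.0608)⁴/32 = 1.34×10^-6 m⁴; J_BC = π(0.0295)⁴/32 = 7.44×10^-8 m⁴.
θ = (T/G)·Σ L_i/J_i = (51.60/81.8×10⁹)·(0.458/1.34×10^-6 + 0.227/7.44×10^-8) = 2.141×10^-3 rad.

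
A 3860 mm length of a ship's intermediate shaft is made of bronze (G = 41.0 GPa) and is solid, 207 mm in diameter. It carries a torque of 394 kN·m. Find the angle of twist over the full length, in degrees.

J = πd⁴/32 = π(0.207)⁴/32 = 1.803×10^-4 m⁴.
θ = T·L/(G·J) = 394000 × 3.86 / (41.0×10⁹ × 1.803×10^-4) = 0.2058 rad.

11.8°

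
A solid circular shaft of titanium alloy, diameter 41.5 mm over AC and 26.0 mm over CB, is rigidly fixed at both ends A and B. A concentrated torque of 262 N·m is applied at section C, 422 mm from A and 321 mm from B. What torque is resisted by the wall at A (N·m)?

218 N·m

Compatibility: T_A·a/J_AC = T_B·b/J_CB with T_A + T_B = T₀.
J_AC = 2.91×10^-7 m⁴, J_CB = 4.49×10^-8 m⁴, so T_A = T₀·(J_AC/a)/((J_AC/a)+(J_CB/b)) = 217.9 N·m, T_B = 44.13 N·m.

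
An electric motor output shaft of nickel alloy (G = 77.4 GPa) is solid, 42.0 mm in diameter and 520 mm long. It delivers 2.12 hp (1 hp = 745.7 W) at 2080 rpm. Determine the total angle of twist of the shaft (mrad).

0.160 mrad

ω = 2π·2080/60 = 217.8 rad/s, so T = P/ω = 2.12×745.7 / 217.8 = 7.258 N·m.
J = πd⁴/32 = π(0.0420)⁴/32 = 3.055×10^-7 m⁴.
θ = T·L/(G·J) = 7.258 × 0.520 / (77.4×10⁹ × 3.055×10^-7) = 1.596×10^-4 rad.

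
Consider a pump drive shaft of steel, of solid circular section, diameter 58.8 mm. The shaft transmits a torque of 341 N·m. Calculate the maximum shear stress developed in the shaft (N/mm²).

8.54 N/mm²

J = πd⁴/32 = π(0.0588)⁴/32 = 1.174×10^-6 m⁴.
τ_max = T·r/J = 341.0 × 0.0294 / 1.174×10^-6 = 8.543×10^6 Pa.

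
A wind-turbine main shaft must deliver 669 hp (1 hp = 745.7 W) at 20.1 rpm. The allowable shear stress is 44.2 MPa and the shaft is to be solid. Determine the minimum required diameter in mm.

301 mm

ω = 2π·20.1/60 = 2.105 rad/s, so T = P/ω = 669×745.7 / 2.105 = 237000 N·m.
For a solid shaft τ_max = 16T/(πd³), so d = (16T/(π τ_allow))^(1/3) = (16·237000/(π·4.42×10^7))^(1/3) = 0.3011 m.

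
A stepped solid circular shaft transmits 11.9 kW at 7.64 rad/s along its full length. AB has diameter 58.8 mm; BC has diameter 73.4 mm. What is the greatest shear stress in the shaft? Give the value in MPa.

ω = 7.64 rad/s, so T = P/ω = 11.9×10³ / 7.640 = 1558 N·m.
Under the same torque, τ_max = 16T/(πd³) is largest where d is smallest — segment AB (d = 58.8 mm).
τ_max = 16·1558/(π·(0.0588)³) = 3.902×10^7 Pa.

39.0 MPa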